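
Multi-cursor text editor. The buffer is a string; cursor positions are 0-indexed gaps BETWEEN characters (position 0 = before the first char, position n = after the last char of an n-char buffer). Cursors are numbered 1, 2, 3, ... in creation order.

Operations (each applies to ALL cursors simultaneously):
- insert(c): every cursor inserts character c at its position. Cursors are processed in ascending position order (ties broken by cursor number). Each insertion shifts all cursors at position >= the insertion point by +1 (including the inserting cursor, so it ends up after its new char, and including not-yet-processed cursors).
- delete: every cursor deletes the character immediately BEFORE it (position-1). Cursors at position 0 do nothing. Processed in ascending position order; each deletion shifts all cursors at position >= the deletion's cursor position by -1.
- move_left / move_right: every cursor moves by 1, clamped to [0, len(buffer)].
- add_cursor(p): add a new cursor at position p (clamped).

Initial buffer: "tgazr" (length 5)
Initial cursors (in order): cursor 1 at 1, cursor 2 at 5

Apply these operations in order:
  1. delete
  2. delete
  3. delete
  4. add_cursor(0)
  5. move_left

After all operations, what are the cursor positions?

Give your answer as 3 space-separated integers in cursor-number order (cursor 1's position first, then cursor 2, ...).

Answer: 0 0 0

Derivation:
After op 1 (delete): buffer="gaz" (len 3), cursors c1@0 c2@3, authorship ...
After op 2 (delete): buffer="ga" (len 2), cursors c1@0 c2@2, authorship ..
After op 3 (delete): buffer="g" (len 1), cursors c1@0 c2@1, authorship .
After op 4 (add_cursor(0)): buffer="g" (len 1), cursors c1@0 c3@0 c2@1, authorship .
After op 5 (move_left): buffer="g" (len 1), cursors c1@0 c2@0 c3@0, authorship .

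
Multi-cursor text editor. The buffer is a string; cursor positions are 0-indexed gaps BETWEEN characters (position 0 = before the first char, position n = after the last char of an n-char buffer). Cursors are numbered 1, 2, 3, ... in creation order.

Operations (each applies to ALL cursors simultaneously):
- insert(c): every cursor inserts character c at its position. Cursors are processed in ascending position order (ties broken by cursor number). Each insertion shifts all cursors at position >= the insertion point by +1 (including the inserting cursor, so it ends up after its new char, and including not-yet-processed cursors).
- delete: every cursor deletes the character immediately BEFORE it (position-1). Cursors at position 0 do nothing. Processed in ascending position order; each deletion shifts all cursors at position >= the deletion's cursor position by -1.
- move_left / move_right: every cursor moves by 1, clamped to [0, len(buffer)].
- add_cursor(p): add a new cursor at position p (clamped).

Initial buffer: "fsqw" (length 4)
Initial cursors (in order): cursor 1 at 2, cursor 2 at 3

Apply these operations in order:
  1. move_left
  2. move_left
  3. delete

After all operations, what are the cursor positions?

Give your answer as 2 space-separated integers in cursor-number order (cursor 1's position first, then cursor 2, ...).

After op 1 (move_left): buffer="fsqw" (len 4), cursors c1@1 c2@2, authorship ....
After op 2 (move_left): buffer="fsqw" (len 4), cursors c1@0 c2@1, authorship ....
After op 3 (delete): buffer="sqw" (len 3), cursors c1@0 c2@0, authorship ...

Answer: 0 0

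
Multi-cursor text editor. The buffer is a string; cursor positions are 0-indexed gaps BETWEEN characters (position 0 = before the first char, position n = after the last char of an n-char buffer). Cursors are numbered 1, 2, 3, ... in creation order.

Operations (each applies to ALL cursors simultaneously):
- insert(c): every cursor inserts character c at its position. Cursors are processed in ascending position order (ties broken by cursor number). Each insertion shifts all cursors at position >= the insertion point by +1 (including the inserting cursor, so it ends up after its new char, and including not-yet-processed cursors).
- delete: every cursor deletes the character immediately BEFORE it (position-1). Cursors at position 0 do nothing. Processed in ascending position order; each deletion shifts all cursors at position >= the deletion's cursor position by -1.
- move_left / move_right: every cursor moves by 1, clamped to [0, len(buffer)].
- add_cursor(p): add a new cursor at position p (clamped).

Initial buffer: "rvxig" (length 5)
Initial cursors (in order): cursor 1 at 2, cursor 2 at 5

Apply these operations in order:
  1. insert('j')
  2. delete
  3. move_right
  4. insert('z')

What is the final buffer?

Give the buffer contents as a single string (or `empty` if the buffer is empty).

After op 1 (insert('j')): buffer="rvjxigj" (len 7), cursors c1@3 c2@7, authorship ..1...2
After op 2 (delete): buffer="rvxig" (len 5), cursors c1@2 c2@5, authorship .....
After op 3 (move_right): buffer="rvxig" (len 5), cursors c1@3 c2@5, authorship .....
After op 4 (insert('z')): buffer="rvxzigz" (len 7), cursors c1@4 c2@7, authorship ...1..2

Answer: rvxzigz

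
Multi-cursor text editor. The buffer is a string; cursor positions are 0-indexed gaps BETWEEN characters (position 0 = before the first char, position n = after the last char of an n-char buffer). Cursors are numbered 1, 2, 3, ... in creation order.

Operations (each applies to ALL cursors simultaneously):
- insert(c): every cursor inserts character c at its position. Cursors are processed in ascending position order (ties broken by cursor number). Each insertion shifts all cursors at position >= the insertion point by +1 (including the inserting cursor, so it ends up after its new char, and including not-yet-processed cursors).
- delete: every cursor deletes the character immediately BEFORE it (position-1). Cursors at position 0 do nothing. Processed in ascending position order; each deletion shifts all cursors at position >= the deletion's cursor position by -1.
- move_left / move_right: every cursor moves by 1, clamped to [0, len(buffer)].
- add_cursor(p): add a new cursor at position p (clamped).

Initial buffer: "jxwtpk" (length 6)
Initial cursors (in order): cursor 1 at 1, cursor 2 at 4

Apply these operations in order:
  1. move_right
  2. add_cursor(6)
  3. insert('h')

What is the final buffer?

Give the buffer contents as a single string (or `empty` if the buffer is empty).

Answer: jxhwtphkh

Derivation:
After op 1 (move_right): buffer="jxwtpk" (len 6), cursors c1@2 c2@5, authorship ......
After op 2 (add_cursor(6)): buffer="jxwtpk" (len 6), cursors c1@2 c2@5 c3@6, authorship ......
After op 3 (insert('h')): buffer="jxhwtphkh" (len 9), cursors c1@3 c2@7 c3@9, authorship ..1...2.3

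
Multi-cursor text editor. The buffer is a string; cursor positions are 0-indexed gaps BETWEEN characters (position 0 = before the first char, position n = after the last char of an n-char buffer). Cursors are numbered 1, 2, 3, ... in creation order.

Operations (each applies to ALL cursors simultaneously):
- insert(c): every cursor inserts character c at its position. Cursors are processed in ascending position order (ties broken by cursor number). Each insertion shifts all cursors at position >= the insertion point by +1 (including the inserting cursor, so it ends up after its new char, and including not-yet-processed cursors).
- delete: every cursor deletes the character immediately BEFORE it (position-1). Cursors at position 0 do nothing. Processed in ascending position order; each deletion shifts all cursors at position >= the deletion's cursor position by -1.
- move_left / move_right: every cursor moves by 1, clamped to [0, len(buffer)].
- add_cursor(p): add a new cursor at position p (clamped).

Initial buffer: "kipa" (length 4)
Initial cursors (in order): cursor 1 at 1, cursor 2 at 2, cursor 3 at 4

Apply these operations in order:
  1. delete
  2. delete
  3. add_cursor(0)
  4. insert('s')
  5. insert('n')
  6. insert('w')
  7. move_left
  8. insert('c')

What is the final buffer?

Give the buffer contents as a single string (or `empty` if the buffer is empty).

Answer: ssssnnnnwwwccccw

Derivation:
After op 1 (delete): buffer="p" (len 1), cursors c1@0 c2@0 c3@1, authorship .
After op 2 (delete): buffer="" (len 0), cursors c1@0 c2@0 c3@0, authorship 
After op 3 (add_cursor(0)): buffer="" (len 0), cursors c1@0 c2@0 c3@0 c4@0, authorship 
After op 4 (insert('s')): buffer="ssss" (len 4), cursors c1@4 c2@4 c3@4 c4@4, authorship 1234
After op 5 (insert('n')): buffer="ssssnnnn" (len 8), cursors c1@8 c2@8 c3@8 c4@8, authorship 12341234
After op 6 (insert('w')): buffer="ssssnnnnwwww" (len 12), cursors c1@12 c2@12 c3@12 c4@12, authorship 123412341234
After op 7 (move_left): buffer="ssssnnnnwwww" (len 12), cursors c1@11 c2@11 c3@11 c4@11, authorship 123412341234
After op 8 (insert('c')): buffer="ssssnnnnwwwccccw" (len 16), cursors c1@15 c2@15 c3@15 c4@15, authorship 1234123412312344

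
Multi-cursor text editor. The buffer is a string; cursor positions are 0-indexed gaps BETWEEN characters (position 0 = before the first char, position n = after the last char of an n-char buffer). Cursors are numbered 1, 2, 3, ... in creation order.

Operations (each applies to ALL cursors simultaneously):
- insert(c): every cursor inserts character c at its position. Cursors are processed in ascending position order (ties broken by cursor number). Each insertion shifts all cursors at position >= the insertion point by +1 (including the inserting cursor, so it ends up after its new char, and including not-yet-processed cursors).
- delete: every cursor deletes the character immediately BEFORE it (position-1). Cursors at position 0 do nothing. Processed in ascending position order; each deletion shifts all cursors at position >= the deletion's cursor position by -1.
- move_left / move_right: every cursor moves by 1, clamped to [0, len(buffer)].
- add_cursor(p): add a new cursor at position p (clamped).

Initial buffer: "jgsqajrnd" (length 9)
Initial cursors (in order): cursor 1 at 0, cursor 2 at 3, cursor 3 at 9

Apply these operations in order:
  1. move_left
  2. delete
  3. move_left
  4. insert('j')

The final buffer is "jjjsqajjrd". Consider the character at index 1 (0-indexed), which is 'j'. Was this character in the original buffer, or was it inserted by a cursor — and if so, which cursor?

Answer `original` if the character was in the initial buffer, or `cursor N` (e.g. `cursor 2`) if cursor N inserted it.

After op 1 (move_left): buffer="jgsqajrnd" (len 9), cursors c1@0 c2@2 c3@8, authorship .........
After op 2 (delete): buffer="jsqajrd" (len 7), cursors c1@0 c2@1 c3@6, authorship .......
After op 3 (move_left): buffer="jsqajrd" (len 7), cursors c1@0 c2@0 c3@5, authorship .......
After op 4 (insert('j')): buffer="jjjsqajjrd" (len 10), cursors c1@2 c2@2 c3@8, authorship 12.....3..
Authorship (.=original, N=cursor N): 1 2 . . . . . 3 . .
Index 1: author = 2

Answer: cursor 2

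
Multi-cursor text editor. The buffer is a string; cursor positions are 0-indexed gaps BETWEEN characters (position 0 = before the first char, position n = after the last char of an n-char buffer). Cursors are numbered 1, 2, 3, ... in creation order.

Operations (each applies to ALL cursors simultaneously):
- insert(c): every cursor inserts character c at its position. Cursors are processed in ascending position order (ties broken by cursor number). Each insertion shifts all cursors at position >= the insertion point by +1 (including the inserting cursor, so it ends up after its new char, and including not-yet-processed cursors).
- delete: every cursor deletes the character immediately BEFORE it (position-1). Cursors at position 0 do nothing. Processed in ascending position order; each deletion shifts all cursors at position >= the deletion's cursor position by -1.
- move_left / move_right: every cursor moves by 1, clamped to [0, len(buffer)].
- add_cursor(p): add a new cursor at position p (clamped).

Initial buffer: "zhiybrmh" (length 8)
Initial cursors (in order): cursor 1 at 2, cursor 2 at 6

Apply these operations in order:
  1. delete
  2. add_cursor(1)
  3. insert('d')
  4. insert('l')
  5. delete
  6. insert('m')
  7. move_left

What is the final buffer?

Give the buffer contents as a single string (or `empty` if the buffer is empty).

Answer: zddmmiybdmmh

Derivation:
After op 1 (delete): buffer="ziybmh" (len 6), cursors c1@1 c2@4, authorship ......
After op 2 (add_cursor(1)): buffer="ziybmh" (len 6), cursors c1@1 c3@1 c2@4, authorship ......
After op 3 (insert('d')): buffer="zddiybdmh" (len 9), cursors c1@3 c3@3 c2@7, authorship .13...2..
After op 4 (insert('l')): buffer="zddlliybdlmh" (len 12), cursors c1@5 c3@5 c2@10, authorship .1313...22..
After op 5 (delete): buffer="zddiybdmh" (len 9), cursors c1@3 c3@3 c2@7, authorship .13...2..
After op 6 (insert('m')): buffer="zddmmiybdmmh" (len 12), cursors c1@5 c3@5 c2@10, authorship .1313...22..
After op 7 (move_left): buffer="zddmmiybdmmh" (len 12), cursors c1@4 c3@4 c2@9, authorship .1313...22..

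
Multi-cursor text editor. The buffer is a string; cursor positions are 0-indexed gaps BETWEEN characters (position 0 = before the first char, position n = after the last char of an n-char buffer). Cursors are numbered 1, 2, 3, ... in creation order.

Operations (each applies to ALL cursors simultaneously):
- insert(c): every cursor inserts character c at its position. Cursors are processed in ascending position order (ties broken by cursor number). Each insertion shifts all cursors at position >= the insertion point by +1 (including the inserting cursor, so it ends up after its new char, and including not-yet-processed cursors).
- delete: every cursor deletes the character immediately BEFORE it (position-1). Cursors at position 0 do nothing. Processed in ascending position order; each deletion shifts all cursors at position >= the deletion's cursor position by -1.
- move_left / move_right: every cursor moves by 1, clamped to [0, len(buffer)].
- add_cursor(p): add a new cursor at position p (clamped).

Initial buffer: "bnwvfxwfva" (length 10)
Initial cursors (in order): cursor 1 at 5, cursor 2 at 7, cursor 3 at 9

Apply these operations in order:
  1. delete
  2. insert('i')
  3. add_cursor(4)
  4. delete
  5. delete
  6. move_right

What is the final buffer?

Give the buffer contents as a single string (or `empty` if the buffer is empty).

After op 1 (delete): buffer="bnwvxfa" (len 7), cursors c1@4 c2@5 c3@6, authorship .......
After op 2 (insert('i')): buffer="bnwvixifia" (len 10), cursors c1@5 c2@7 c3@9, authorship ....1.2.3.
After op 3 (add_cursor(4)): buffer="bnwvixifia" (len 10), cursors c4@4 c1@5 c2@7 c3@9, authorship ....1.2.3.
After op 4 (delete): buffer="bnwxfa" (len 6), cursors c1@3 c4@3 c2@4 c3@5, authorship ......
After op 5 (delete): buffer="ba" (len 2), cursors c1@1 c2@1 c3@1 c4@1, authorship ..
After op 6 (move_right): buffer="ba" (len 2), cursors c1@2 c2@2 c3@2 c4@2, authorship ..

Answer: ba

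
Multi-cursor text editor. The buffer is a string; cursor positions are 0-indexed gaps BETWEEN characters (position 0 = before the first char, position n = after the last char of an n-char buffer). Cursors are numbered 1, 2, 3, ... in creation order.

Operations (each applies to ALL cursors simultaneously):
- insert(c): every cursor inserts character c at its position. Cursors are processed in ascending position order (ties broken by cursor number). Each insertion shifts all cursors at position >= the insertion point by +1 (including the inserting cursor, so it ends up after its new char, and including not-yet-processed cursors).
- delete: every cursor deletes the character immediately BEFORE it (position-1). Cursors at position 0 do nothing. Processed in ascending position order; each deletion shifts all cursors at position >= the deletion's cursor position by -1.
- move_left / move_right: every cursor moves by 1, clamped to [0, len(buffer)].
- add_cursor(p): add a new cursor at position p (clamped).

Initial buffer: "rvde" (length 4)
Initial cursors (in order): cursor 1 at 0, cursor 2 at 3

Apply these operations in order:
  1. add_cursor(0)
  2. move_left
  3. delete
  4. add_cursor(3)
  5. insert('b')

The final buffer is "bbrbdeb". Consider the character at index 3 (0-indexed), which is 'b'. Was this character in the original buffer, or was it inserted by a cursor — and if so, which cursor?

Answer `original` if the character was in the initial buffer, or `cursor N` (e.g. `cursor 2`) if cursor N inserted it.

Answer: cursor 2

Derivation:
After op 1 (add_cursor(0)): buffer="rvde" (len 4), cursors c1@0 c3@0 c2@3, authorship ....
After op 2 (move_left): buffer="rvde" (len 4), cursors c1@0 c3@0 c2@2, authorship ....
After op 3 (delete): buffer="rde" (len 3), cursors c1@0 c3@0 c2@1, authorship ...
After op 4 (add_cursor(3)): buffer="rde" (len 3), cursors c1@0 c3@0 c2@1 c4@3, authorship ...
After op 5 (insert('b')): buffer="bbrbdeb" (len 7), cursors c1@2 c3@2 c2@4 c4@7, authorship 13.2..4
Authorship (.=original, N=cursor N): 1 3 . 2 . . 4
Index 3: author = 2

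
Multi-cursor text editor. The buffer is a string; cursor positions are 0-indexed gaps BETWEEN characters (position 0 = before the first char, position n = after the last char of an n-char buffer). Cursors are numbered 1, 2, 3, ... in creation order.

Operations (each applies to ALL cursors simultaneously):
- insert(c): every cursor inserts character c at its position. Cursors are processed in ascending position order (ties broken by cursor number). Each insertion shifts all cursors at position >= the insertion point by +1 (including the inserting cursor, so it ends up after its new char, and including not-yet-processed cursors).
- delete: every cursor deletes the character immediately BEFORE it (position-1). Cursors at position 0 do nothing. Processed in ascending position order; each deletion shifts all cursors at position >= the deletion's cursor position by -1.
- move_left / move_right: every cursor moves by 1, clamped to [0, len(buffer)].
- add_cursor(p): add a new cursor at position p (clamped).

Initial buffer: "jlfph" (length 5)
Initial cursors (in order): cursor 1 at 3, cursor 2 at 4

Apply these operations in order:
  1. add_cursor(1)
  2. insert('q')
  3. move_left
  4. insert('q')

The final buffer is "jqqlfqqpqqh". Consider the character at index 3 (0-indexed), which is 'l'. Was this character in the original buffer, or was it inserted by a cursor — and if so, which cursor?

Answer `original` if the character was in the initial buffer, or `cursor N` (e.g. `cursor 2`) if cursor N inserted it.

After op 1 (add_cursor(1)): buffer="jlfph" (len 5), cursors c3@1 c1@3 c2@4, authorship .....
After op 2 (insert('q')): buffer="jqlfqpqh" (len 8), cursors c3@2 c1@5 c2@7, authorship .3..1.2.
After op 3 (move_left): buffer="jqlfqpqh" (len 8), cursors c3@1 c1@4 c2@6, authorship .3..1.2.
After op 4 (insert('q')): buffer="jqqlfqqpqqh" (len 11), cursors c3@2 c1@6 c2@9, authorship .33..11.22.
Authorship (.=original, N=cursor N): . 3 3 . . 1 1 . 2 2 .
Index 3: author = original

Answer: original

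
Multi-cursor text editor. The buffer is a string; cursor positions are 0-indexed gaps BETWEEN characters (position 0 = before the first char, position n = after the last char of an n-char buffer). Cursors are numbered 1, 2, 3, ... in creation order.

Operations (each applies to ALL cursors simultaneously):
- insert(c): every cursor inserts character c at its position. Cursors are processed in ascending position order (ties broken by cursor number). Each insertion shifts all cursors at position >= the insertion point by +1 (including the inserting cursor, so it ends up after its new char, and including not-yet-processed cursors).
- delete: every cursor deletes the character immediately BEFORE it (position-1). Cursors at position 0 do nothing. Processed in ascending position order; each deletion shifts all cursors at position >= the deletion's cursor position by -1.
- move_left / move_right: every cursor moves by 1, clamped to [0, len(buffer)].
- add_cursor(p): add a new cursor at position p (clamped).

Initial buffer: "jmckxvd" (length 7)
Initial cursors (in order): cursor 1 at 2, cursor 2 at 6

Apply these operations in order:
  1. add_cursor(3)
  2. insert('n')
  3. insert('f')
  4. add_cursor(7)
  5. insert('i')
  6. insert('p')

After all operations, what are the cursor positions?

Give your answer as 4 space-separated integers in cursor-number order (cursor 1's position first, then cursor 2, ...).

Answer: 6 20 13 13

Derivation:
After op 1 (add_cursor(3)): buffer="jmckxvd" (len 7), cursors c1@2 c3@3 c2@6, authorship .......
After op 2 (insert('n')): buffer="jmncnkxvnd" (len 10), cursors c1@3 c3@5 c2@9, authorship ..1.3...2.
After op 3 (insert('f')): buffer="jmnfcnfkxvnfd" (len 13), cursors c1@4 c3@7 c2@12, authorship ..11.33...22.
After op 4 (add_cursor(7)): buffer="jmnfcnfkxvnfd" (len 13), cursors c1@4 c3@7 c4@7 c2@12, authorship ..11.33...22.
After op 5 (insert('i')): buffer="jmnficnfiikxvnfid" (len 17), cursors c1@5 c3@10 c4@10 c2@16, authorship ..111.3334...222.
After op 6 (insert('p')): buffer="jmnfipcnfiippkxvnfipd" (len 21), cursors c1@6 c3@13 c4@13 c2@20, authorship ..1111.333434...2222.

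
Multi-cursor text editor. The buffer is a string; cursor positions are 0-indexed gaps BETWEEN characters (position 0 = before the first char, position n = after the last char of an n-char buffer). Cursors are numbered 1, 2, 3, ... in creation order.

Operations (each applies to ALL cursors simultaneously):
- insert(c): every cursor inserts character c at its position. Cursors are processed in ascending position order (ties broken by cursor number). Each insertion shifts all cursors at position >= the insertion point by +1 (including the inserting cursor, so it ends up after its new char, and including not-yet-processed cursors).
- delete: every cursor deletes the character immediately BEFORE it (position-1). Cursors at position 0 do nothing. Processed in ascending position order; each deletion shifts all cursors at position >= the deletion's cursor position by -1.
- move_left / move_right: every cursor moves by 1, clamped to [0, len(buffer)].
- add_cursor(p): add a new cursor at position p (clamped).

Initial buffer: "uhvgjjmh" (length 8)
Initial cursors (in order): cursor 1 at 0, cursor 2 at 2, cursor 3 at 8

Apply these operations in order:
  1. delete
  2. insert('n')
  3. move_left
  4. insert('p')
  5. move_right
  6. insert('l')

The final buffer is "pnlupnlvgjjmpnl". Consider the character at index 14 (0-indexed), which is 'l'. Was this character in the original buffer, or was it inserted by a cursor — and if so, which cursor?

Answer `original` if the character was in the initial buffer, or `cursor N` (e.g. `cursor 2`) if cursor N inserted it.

Answer: cursor 3

Derivation:
After op 1 (delete): buffer="uvgjjm" (len 6), cursors c1@0 c2@1 c3@6, authorship ......
After op 2 (insert('n')): buffer="nunvgjjmn" (len 9), cursors c1@1 c2@3 c3@9, authorship 1.2.....3
After op 3 (move_left): buffer="nunvgjjmn" (len 9), cursors c1@0 c2@2 c3@8, authorship 1.2.....3
After op 4 (insert('p')): buffer="pnupnvgjjmpn" (len 12), cursors c1@1 c2@4 c3@11, authorship 11.22.....33
After op 5 (move_right): buffer="pnupnvgjjmpn" (len 12), cursors c1@2 c2@5 c3@12, authorship 11.22.....33
After op 6 (insert('l')): buffer="pnlupnlvgjjmpnl" (len 15), cursors c1@3 c2@7 c3@15, authorship 111.222.....333
Authorship (.=original, N=cursor N): 1 1 1 . 2 2 2 . . . . . 3 3 3
Index 14: author = 3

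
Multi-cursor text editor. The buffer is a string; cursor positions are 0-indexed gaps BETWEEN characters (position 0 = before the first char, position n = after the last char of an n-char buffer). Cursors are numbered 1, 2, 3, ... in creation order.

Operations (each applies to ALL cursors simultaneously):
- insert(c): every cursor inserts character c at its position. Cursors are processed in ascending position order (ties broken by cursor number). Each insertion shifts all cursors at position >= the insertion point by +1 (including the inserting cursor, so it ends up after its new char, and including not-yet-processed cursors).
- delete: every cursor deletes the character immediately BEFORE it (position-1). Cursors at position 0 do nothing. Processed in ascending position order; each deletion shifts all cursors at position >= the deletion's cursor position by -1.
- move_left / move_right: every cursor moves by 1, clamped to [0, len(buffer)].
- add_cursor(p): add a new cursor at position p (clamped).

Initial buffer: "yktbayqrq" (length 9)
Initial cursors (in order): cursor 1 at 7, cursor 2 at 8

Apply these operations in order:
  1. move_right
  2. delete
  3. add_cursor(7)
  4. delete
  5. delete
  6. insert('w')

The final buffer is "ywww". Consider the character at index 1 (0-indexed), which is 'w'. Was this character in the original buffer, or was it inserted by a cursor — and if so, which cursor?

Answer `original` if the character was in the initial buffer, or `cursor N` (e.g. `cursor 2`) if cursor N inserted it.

After op 1 (move_right): buffer="yktbayqrq" (len 9), cursors c1@8 c2@9, authorship .........
After op 2 (delete): buffer="yktbayq" (len 7), cursors c1@7 c2@7, authorship .......
After op 3 (add_cursor(7)): buffer="yktbayq" (len 7), cursors c1@7 c2@7 c3@7, authorship .......
After op 4 (delete): buffer="yktb" (len 4), cursors c1@4 c2@4 c3@4, authorship ....
After op 5 (delete): buffer="y" (len 1), cursors c1@1 c2@1 c3@1, authorship .
After op 6 (insert('w')): buffer="ywww" (len 4), cursors c1@4 c2@4 c3@4, authorship .123
Authorship (.=original, N=cursor N): . 1 2 3
Index 1: author = 1

Answer: cursor 1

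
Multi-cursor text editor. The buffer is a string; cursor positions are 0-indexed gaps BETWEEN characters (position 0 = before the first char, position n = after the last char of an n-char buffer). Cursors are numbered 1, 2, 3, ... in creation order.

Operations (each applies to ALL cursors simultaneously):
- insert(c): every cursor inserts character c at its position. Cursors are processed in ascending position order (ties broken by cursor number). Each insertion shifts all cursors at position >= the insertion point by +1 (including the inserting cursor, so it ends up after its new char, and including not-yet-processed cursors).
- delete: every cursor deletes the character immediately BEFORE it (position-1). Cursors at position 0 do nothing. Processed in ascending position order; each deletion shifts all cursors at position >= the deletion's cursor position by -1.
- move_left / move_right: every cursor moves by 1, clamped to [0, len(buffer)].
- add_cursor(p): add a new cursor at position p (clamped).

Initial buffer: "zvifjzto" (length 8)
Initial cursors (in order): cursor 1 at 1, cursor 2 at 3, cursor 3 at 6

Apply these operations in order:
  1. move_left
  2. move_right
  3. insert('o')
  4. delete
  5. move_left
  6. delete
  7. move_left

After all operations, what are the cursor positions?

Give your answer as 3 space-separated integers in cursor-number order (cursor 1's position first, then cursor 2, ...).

After op 1 (move_left): buffer="zvifjzto" (len 8), cursors c1@0 c2@2 c3@5, authorship ........
After op 2 (move_right): buffer="zvifjzto" (len 8), cursors c1@1 c2@3 c3@6, authorship ........
After op 3 (insert('o')): buffer="zoviofjzoto" (len 11), cursors c1@2 c2@5 c3@9, authorship .1..2...3..
After op 4 (delete): buffer="zvifjzto" (len 8), cursors c1@1 c2@3 c3@6, authorship ........
After op 5 (move_left): buffer="zvifjzto" (len 8), cursors c1@0 c2@2 c3@5, authorship ........
After op 6 (delete): buffer="zifzto" (len 6), cursors c1@0 c2@1 c3@3, authorship ......
After op 7 (move_left): buffer="zifzto" (len 6), cursors c1@0 c2@0 c3@2, authorship ......

Answer: 0 0 2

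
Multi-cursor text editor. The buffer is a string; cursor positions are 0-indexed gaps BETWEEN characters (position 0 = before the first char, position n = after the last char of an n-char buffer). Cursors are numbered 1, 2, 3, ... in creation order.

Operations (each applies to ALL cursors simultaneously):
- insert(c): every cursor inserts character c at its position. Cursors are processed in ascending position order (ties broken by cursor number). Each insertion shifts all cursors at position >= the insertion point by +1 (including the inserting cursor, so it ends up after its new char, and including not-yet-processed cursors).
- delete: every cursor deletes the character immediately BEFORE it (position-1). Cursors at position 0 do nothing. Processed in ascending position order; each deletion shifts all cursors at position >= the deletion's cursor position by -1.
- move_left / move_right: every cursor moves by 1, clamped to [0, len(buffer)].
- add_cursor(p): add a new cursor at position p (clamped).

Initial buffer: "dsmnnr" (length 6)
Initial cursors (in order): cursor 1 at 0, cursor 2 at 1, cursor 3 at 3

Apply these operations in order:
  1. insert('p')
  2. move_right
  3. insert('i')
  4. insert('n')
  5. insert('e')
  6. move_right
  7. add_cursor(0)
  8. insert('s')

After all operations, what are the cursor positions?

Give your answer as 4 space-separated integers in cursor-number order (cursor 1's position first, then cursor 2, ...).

After op 1 (insert('p')): buffer="pdpsmpnnr" (len 9), cursors c1@1 c2@3 c3@6, authorship 1.2..3...
After op 2 (move_right): buffer="pdpsmpnnr" (len 9), cursors c1@2 c2@4 c3@7, authorship 1.2..3...
After op 3 (insert('i')): buffer="pdipsimpninr" (len 12), cursors c1@3 c2@6 c3@10, authorship 1.12.2.3.3..
After op 4 (insert('n')): buffer="pdinpsinmpninnr" (len 15), cursors c1@4 c2@8 c3@13, authorship 1.112.22.3.33..
After op 5 (insert('e')): buffer="pdinepsinempninenr" (len 18), cursors c1@5 c2@10 c3@16, authorship 1.1112.222.3.333..
After op 6 (move_right): buffer="pdinepsinempninenr" (len 18), cursors c1@6 c2@11 c3@17, authorship 1.1112.222.3.333..
After op 7 (add_cursor(0)): buffer="pdinepsinempninenr" (len 18), cursors c4@0 c1@6 c2@11 c3@17, authorship 1.1112.222.3.333..
After op 8 (insert('s')): buffer="spdinepssinemspninensr" (len 22), cursors c4@1 c1@8 c2@14 c3@21, authorship 41.11121.222.23.333.3.

Answer: 8 14 21 1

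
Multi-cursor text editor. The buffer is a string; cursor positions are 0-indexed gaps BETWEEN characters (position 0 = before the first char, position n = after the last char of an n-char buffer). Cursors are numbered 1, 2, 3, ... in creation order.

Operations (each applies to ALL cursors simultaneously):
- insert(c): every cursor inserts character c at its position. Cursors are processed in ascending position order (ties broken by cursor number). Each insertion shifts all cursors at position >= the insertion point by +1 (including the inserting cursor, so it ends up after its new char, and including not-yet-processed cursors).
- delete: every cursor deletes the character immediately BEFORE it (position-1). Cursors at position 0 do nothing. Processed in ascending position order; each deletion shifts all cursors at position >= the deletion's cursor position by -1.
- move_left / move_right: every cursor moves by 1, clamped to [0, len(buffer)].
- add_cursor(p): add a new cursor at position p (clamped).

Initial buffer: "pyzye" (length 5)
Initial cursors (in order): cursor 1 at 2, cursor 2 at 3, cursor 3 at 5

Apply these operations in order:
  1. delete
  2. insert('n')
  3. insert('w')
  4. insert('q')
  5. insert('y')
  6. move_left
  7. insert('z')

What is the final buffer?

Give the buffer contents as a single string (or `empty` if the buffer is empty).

Answer: pnnwwqqyzzyynwqzy

Derivation:
After op 1 (delete): buffer="py" (len 2), cursors c1@1 c2@1 c3@2, authorship ..
After op 2 (insert('n')): buffer="pnnyn" (len 5), cursors c1@3 c2@3 c3@5, authorship .12.3
After op 3 (insert('w')): buffer="pnnwwynw" (len 8), cursors c1@5 c2@5 c3@8, authorship .1212.33
After op 4 (insert('q')): buffer="pnnwwqqynwq" (len 11), cursors c1@7 c2@7 c3@11, authorship .121212.333
After op 5 (insert('y')): buffer="pnnwwqqyyynwqy" (len 14), cursors c1@9 c2@9 c3@14, authorship .12121212.3333
After op 6 (move_left): buffer="pnnwwqqyyynwqy" (len 14), cursors c1@8 c2@8 c3@13, authorship .12121212.3333
After op 7 (insert('z')): buffer="pnnwwqqyzzyynwqzy" (len 17), cursors c1@10 c2@10 c3@16, authorship .1212121122.33333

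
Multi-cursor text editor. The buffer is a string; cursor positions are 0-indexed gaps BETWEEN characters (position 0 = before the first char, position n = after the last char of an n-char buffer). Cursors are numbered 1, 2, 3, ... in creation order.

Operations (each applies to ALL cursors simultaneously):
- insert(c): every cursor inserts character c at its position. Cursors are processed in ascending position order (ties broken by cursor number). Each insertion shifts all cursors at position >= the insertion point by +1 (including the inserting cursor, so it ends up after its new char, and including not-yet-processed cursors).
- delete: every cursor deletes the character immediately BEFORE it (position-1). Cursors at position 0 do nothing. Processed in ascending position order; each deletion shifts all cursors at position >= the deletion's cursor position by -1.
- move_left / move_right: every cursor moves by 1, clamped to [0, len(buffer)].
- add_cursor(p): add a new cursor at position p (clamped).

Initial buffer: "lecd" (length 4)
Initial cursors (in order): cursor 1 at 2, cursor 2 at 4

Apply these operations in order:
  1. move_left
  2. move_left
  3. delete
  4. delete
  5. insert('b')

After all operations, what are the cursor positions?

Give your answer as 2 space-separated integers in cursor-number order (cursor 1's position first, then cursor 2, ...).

Answer: 2 2

Derivation:
After op 1 (move_left): buffer="lecd" (len 4), cursors c1@1 c2@3, authorship ....
After op 2 (move_left): buffer="lecd" (len 4), cursors c1@0 c2@2, authorship ....
After op 3 (delete): buffer="lcd" (len 3), cursors c1@0 c2@1, authorship ...
After op 4 (delete): buffer="cd" (len 2), cursors c1@0 c2@0, authorship ..
After op 5 (insert('b')): buffer="bbcd" (len 4), cursors c1@2 c2@2, authorship 12..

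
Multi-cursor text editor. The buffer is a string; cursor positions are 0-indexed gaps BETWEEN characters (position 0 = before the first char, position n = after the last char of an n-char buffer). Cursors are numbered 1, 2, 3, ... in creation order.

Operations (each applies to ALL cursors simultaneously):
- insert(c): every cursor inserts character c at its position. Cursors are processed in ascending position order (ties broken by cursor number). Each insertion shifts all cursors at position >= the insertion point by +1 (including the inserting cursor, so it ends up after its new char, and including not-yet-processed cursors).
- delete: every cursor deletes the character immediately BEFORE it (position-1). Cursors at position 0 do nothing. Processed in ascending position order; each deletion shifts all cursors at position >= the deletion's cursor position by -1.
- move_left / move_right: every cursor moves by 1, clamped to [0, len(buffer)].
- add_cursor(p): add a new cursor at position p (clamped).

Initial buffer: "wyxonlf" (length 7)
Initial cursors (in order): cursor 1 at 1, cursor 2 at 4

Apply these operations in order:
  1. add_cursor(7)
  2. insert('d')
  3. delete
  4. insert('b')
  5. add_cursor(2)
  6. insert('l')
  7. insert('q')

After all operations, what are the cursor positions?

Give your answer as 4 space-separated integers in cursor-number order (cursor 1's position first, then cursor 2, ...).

Answer: 6 12 18 6

Derivation:
After op 1 (add_cursor(7)): buffer="wyxonlf" (len 7), cursors c1@1 c2@4 c3@7, authorship .......
After op 2 (insert('d')): buffer="wdyxodnlfd" (len 10), cursors c1@2 c2@6 c3@10, authorship .1...2...3
After op 3 (delete): buffer="wyxonlf" (len 7), cursors c1@1 c2@4 c3@7, authorship .......
After op 4 (insert('b')): buffer="wbyxobnlfb" (len 10), cursors c1@2 c2@6 c3@10, authorship .1...2...3
After op 5 (add_cursor(2)): buffer="wbyxobnlfb" (len 10), cursors c1@2 c4@2 c2@6 c3@10, authorship .1...2...3
After op 6 (insert('l')): buffer="wbllyxoblnlfbl" (len 14), cursors c1@4 c4@4 c2@9 c3@14, authorship .114...22...33
After op 7 (insert('q')): buffer="wbllqqyxoblqnlfblq" (len 18), cursors c1@6 c4@6 c2@12 c3@18, authorship .11414...222...333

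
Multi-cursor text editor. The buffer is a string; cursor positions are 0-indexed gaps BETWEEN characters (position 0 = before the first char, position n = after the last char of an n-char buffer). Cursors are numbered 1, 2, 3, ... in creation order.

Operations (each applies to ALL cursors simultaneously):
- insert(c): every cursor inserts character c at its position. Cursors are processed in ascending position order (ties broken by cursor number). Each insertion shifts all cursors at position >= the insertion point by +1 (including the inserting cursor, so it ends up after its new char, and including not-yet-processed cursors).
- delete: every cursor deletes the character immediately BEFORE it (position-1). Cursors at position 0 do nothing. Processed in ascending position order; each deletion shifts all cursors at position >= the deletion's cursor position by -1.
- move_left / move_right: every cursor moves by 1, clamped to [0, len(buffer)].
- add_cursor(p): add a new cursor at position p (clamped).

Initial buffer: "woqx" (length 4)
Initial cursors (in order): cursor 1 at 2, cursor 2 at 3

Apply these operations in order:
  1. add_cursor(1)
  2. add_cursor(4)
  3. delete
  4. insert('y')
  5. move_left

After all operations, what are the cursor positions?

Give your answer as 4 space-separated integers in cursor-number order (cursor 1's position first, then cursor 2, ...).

Answer: 3 3 3 3

Derivation:
After op 1 (add_cursor(1)): buffer="woqx" (len 4), cursors c3@1 c1@2 c2@3, authorship ....
After op 2 (add_cursor(4)): buffer="woqx" (len 4), cursors c3@1 c1@2 c2@3 c4@4, authorship ....
After op 3 (delete): buffer="" (len 0), cursors c1@0 c2@0 c3@0 c4@0, authorship 
After op 4 (insert('y')): buffer="yyyy" (len 4), cursors c1@4 c2@4 c3@4 c4@4, authorship 1234
After op 5 (move_left): buffer="yyyy" (len 4), cursors c1@3 c2@3 c3@3 c4@3, authorship 1234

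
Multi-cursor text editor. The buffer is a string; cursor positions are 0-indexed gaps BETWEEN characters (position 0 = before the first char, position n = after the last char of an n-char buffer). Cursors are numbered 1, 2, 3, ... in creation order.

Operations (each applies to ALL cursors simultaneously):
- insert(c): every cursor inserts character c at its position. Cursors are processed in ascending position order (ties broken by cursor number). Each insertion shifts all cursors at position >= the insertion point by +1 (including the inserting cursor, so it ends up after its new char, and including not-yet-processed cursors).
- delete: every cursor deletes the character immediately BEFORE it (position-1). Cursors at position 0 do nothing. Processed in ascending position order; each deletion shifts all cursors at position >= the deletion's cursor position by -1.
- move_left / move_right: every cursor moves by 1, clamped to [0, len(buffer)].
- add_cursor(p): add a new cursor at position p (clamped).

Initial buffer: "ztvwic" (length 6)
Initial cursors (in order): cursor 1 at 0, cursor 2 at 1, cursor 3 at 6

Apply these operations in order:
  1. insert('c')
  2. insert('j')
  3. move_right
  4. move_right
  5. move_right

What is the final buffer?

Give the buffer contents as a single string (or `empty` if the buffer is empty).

Answer: cjzcjtvwiccj

Derivation:
After op 1 (insert('c')): buffer="czctvwicc" (len 9), cursors c1@1 c2@3 c3@9, authorship 1.2.....3
After op 2 (insert('j')): buffer="cjzcjtvwiccj" (len 12), cursors c1@2 c2@5 c3@12, authorship 11.22.....33
After op 3 (move_right): buffer="cjzcjtvwiccj" (len 12), cursors c1@3 c2@6 c3@12, authorship 11.22.....33
After op 4 (move_right): buffer="cjzcjtvwiccj" (len 12), cursors c1@4 c2@7 c3@12, authorship 11.22.....33
After op 5 (move_right): buffer="cjzcjtvwiccj" (len 12), cursors c1@5 c2@8 c3@12, authorship 11.22.....33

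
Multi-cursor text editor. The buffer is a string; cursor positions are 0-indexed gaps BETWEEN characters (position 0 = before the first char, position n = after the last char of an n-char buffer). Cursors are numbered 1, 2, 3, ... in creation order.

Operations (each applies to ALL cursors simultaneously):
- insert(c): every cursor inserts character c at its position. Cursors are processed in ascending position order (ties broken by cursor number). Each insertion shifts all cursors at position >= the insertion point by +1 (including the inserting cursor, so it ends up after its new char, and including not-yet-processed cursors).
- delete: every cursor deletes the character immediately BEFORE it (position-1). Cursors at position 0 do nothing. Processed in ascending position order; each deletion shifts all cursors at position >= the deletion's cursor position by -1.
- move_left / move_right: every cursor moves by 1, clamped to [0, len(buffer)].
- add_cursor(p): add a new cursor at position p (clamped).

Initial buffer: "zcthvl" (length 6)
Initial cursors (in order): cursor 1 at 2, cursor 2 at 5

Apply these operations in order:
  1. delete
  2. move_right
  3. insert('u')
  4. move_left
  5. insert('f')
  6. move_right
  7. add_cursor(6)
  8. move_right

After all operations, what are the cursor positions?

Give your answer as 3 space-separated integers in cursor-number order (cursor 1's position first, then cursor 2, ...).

Answer: 5 8 7

Derivation:
After op 1 (delete): buffer="zthl" (len 4), cursors c1@1 c2@3, authorship ....
After op 2 (move_right): buffer="zthl" (len 4), cursors c1@2 c2@4, authorship ....
After op 3 (insert('u')): buffer="ztuhlu" (len 6), cursors c1@3 c2@6, authorship ..1..2
After op 4 (move_left): buffer="ztuhlu" (len 6), cursors c1@2 c2@5, authorship ..1..2
After op 5 (insert('f')): buffer="ztfuhlfu" (len 8), cursors c1@3 c2@7, authorship ..11..22
After op 6 (move_right): buffer="ztfuhlfu" (len 8), cursors c1@4 c2@8, authorship ..11..22
After op 7 (add_cursor(6)): buffer="ztfuhlfu" (len 8), cursors c1@4 c3@6 c2@8, authorship ..11..22
After op 8 (move_right): buffer="ztfuhlfu" (len 8), cursors c1@5 c3@7 c2@8, authorship ..11..22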